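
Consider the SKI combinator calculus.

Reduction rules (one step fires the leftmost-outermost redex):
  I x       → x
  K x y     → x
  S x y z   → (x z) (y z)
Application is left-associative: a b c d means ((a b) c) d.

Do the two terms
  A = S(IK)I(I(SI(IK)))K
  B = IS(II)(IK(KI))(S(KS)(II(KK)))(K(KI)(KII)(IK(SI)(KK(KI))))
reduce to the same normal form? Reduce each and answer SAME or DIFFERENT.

Answer: DIFFERENT — A ⇓ K(KK), B ⇓ SKI

Working:
Term A:
  start: S(IK)I(I(SI(IK)))K
  [1] IK(I(SI(IK)))(I(I(SI(IK))))K
  [2] K(I(SI(IK)))(I(I(SI(IK))))K
  [3] I(SI(IK))K
  [4] SI(IK)K
  [5] IK(IKK)
  [6] K(IKK)
  [7] K(KK)

Term B:
  start: IS(II)(IK(KI))(S(KS)(II(KK)))(K(KI)(KII)(IK(SI)(KK(KI))))
  [1] S(II)(IK(KI))(S(KS)(II(KK)))(K(KI)(KII)(IK(SI)(KK(KI))))
  [2] II(S(KS)(II(KK)))(IK(KI)(S(KS)(II(KK))))(K(KI)(KII)(IK(SI)(KK(KI))))
  [3] I(S(KS)(II(KK)))(IK(KI)(S(KS)(II(KK))))(K(KI)(KII)(IK(SI)(KK(KI))))
  [4] S(KS)(II(KK))(IK(KI)(S(KS)(II(KK))))(K(KI)(KII)(IK(SI)(KK(KI))))
  [5] KS(IK(KI)(S(KS)(II(KK))))(II(KK)(IK(KI)(S(KS)(II(KK)))))(K(KI)(KII)(IK(SI)(KK(KI))))
  [6] S(II(KK)(IK(KI)(S(KS)(II(KK)))))(K(KI)(KII)(IK(SI)(KK(KI))))
  [7] S(I(KK)(IK(KI)(S(KS)(II(KK)))))(K(KI)(KII)(IK(SI)(KK(KI))))
  [8] S(KK(IK(KI)(S(KS)(II(KK)))))(K(KI)(KII)(IK(SI)(KK(KI))))
  [9] SK(K(KI)(KII)(IK(SI)(KK(KI))))
  [10] SK(KI(IK(SI)(KK(KI))))
  [11] SKI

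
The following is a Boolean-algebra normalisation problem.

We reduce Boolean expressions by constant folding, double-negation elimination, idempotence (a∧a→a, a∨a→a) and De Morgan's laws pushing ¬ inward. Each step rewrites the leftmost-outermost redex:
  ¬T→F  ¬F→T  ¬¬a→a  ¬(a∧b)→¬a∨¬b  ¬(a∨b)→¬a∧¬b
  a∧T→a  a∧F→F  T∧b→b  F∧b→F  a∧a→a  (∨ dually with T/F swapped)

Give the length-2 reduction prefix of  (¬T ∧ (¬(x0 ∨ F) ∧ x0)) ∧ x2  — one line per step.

  start: (¬T ∧ (¬(x0 ∨ F) ∧ x0)) ∧ x2
  →1  (F ∧ (¬(x0 ∨ F) ∧ x0)) ∧ x2
  →2  F ∧ x2

Answer: after 2 steps: F ∧ x2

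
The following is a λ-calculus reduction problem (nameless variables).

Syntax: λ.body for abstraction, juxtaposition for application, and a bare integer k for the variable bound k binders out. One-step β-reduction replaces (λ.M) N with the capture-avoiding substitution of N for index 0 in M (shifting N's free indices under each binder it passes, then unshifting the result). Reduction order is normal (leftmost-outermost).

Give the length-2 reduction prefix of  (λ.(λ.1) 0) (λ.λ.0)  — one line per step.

  start: (λ.(λ.1) 0) (λ.λ.0)
  →1  (λ.λ.λ.0) (λ.λ.0)
  →2  λ.λ.0

Answer: after 2 steps: λ.λ.0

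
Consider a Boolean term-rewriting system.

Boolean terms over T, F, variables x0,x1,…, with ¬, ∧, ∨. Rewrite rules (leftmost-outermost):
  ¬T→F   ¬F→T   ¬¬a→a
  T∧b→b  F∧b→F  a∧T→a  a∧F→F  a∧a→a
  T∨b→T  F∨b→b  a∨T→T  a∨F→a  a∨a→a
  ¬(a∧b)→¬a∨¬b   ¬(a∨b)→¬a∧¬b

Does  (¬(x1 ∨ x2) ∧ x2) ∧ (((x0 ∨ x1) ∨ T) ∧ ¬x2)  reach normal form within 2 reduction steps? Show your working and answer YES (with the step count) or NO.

  start: (¬(x1 ∨ x2) ∧ x2) ∧ (((x0 ∨ x1) ∨ T) ∧ ¬x2)
  step 1: ((¬x1 ∧ ¬x2) ∧ x2) ∧ (((x0 ∨ x1) ∨ T) ∧ ¬x2)
  step 2: ((¬x1 ∧ ¬x2) ∧ x2) ∧ (T ∧ ¬x2)

Answer: NO — after 2 steps the term is ((¬x1 ∧ ¬x2) ∧ x2) ∧ (T ∧ ¬x2), not yet normal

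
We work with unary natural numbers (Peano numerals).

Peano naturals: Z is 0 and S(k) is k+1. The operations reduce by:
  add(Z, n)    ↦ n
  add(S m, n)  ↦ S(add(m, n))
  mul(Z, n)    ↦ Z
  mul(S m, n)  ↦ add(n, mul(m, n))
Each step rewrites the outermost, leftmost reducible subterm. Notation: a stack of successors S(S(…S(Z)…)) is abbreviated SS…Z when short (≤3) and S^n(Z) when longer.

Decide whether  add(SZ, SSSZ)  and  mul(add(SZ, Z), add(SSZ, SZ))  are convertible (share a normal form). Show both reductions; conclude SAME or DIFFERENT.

Answer: DIFFERENT — A ⇓ S^4(Z), B ⇓ SSSZ

Derivation:
Term A:
  start: add(SZ, SSSZ)
  step 1: S(add(Z, SSSZ))
  step 2: S^4(Z)

Term B:
  start: mul(add(SZ, Z), add(SSZ, SZ))
  step 1: mul(S(add(Z, Z)), add(SSZ, SZ))
  step 2: add(add(SSZ, SZ), mul(add(Z, Z), add(SSZ, SZ)))
  step 3: add(S(add(SZ, SZ)), mul(add(Z, Z), add(SSZ, SZ)))
  step 4: S(add(add(SZ, SZ), mul(add(Z, Z), add(SSZ, SZ))))
  step 5: S(add(S(add(Z, SZ)), mul(add(Z, Z), add(SSZ, SZ))))
  step 6: S(S(add(add(Z, SZ), mul(add(Z, Z), add(SSZ, SZ)))))
  step 7: S(S(add(SZ, mul(add(Z, Z), add(SSZ, SZ)))))
  step 8: S(S(S(add(Z, mul(add(Z, Z), add(SSZ, SZ))))))
  step 9: S(S(S(mul(add(Z, Z), add(SSZ, SZ)))))
  step 10: S(S(S(mul(Z, add(SSZ, SZ)))))
  step 11: SSSZ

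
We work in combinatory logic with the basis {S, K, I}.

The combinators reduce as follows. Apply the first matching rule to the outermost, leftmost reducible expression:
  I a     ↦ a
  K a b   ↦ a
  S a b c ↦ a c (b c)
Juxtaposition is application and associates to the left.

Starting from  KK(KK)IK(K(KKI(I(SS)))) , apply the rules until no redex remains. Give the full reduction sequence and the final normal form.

  start: KK(KK)IK(K(KKI(I(SS))))
  →1  KIK(K(KKI(I(SS))))
  →2  I(K(KKI(I(SS))))
  →3  K(KKI(I(SS)))
  →4  K(K(I(SS)))
  →5  K(K(SS))

Answer: normal form = K(K(SS))  (in 5 steps)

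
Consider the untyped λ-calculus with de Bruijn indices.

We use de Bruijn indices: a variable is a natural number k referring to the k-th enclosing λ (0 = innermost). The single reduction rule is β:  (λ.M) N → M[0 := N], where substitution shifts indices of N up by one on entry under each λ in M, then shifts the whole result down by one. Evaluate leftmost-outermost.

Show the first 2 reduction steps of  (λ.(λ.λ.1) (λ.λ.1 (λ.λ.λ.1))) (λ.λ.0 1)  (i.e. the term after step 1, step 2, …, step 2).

Answer: after 2 steps: λ.λ.λ.1 (λ.λ.λ.1)

Derivation:
  start: (λ.(λ.λ.1) (λ.λ.1 (λ.λ.λ.1))) (λ.λ.0 1)
  →1  (λ.λ.1) (λ.λ.1 (λ.λ.λ.1))
  →2  λ.λ.λ.1 (λ.λ.λ.1)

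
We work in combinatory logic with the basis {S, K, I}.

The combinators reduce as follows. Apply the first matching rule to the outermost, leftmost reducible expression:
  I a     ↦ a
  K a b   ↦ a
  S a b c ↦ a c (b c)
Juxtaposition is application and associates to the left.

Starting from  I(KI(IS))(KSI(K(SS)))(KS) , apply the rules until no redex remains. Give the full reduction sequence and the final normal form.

Answer: normal form = S(K(SS))(KS)  (in 4 steps)

Reduction:
  start: I(KI(IS))(KSI(K(SS)))(KS)
  →1  KI(IS)(KSI(K(SS)))(KS)
  →2  I(KSI(K(SS)))(KS)
  →3  KSI(K(SS))(KS)
  →4  S(K(SS))(KS)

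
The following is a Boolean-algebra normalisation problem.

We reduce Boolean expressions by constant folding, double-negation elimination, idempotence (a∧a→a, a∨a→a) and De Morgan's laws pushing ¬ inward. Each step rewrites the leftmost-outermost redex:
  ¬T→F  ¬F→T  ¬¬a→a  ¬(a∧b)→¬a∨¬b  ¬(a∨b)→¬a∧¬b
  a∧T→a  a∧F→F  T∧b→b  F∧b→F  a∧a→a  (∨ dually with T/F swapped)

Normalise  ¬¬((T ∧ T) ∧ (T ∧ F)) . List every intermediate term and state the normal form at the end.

Answer: normal form = F  (in 4 steps)

Working:
  start: ¬¬((T ∧ T) ∧ (T ∧ F))
  step 1: (T ∧ T) ∧ (T ∧ F)
  step 2: T ∧ (T ∧ F)
  step 3: T ∧ F
  step 4: F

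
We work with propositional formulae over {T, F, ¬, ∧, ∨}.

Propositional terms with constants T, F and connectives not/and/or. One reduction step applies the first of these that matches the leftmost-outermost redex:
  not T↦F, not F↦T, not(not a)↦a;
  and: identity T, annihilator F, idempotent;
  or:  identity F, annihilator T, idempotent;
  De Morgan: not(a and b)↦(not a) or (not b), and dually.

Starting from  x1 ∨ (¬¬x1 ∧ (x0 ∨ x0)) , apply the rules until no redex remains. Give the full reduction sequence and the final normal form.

  start: x1 ∨ (¬¬x1 ∧ (x0 ∨ x0))
  →1  x1 ∨ (x1 ∧ (x0 ∨ x0))
  →2  x1 ∨ (x1 ∧ x0)

Answer: normal form = x1 ∨ (x1 ∧ x0)  (in 2 steps)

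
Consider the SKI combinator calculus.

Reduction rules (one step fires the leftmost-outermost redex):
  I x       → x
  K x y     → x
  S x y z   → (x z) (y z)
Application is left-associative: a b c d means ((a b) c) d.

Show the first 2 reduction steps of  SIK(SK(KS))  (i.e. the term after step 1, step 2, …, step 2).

Answer: after 2 steps: SK(KS)(K(SK(KS)))

Derivation:
  start: SIK(SK(KS))
  →1  I(SK(KS))(K(SK(KS)))
  →2  SK(KS)(K(SK(KS)))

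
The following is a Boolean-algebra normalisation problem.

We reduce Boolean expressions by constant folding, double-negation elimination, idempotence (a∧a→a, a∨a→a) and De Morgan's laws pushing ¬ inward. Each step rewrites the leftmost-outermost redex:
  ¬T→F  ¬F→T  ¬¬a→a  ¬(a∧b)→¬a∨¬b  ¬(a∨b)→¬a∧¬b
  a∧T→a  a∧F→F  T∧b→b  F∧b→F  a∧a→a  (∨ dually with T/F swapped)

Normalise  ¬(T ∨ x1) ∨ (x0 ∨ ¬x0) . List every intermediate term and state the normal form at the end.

Answer: normal form = x0 ∨ ¬x0  (in 4 steps)

Working:
  start: ¬(T ∨ x1) ∨ (x0 ∨ ¬x0)
  step 1: (¬T ∧ ¬x1) ∨ (x0 ∨ ¬x0)
  step 2: (F ∧ ¬x1) ∨ (x0 ∨ ¬x0)
  step 3: F ∨ (x0 ∨ ¬x0)
  step 4: x0 ∨ ¬x0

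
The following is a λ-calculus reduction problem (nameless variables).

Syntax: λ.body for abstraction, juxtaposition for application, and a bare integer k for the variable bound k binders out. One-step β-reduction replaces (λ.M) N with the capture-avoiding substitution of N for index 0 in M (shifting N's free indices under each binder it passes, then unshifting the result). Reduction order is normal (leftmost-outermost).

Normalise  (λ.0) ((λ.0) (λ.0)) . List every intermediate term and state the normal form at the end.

  start: (λ.0) ((λ.0) (λ.0))
  →1  (λ.0) (λ.0)
  →2  λ.0

Answer: normal form = λ.0  (in 2 steps)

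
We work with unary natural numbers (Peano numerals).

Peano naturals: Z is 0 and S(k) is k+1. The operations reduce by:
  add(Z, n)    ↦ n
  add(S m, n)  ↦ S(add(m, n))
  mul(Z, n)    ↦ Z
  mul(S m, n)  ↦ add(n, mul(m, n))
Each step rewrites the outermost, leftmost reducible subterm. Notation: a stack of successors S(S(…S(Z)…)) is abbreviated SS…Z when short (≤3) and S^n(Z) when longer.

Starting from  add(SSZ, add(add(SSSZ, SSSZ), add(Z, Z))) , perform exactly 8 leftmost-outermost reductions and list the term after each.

Answer: after 8 steps: S(S(S(S(add(S(add(Z, SSSZ)), add(Z, Z))))))

Reduction:
  start: add(SSZ, add(add(SSSZ, SSSZ), add(Z, Z)))
  →1  S(add(SZ, add(add(SSSZ, SSSZ), add(Z, Z))))
  →2  S(S(add(Z, add(add(SSSZ, SSSZ), add(Z, Z)))))
  →3  S(S(add(add(SSSZ, SSSZ), add(Z, Z))))
  →4  S(S(add(S(add(SSZ, SSSZ)), add(Z, Z))))
  →5  S(S(S(add(add(SSZ, SSSZ), add(Z, Z)))))
  →6  S(S(S(add(S(add(SZ, SSSZ)), add(Z, Z)))))
  →7  S(S(S(S(add(add(SZ, SSSZ), add(Z, Z))))))
  →8  S(S(S(S(add(S(add(Z, SSSZ)), add(Z, Z))))))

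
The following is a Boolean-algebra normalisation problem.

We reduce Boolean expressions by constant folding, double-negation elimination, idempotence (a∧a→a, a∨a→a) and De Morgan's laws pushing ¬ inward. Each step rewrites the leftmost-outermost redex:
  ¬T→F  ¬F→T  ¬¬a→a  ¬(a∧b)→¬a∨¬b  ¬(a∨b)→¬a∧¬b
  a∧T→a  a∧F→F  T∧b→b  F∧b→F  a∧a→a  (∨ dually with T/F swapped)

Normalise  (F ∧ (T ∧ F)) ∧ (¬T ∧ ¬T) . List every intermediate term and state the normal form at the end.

  start: (F ∧ (T ∧ F)) ∧ (¬T ∧ ¬T)
  [1] F ∧ (¬T ∧ ¬T)
  [2] F

Answer: normal form = F  (in 2 steps)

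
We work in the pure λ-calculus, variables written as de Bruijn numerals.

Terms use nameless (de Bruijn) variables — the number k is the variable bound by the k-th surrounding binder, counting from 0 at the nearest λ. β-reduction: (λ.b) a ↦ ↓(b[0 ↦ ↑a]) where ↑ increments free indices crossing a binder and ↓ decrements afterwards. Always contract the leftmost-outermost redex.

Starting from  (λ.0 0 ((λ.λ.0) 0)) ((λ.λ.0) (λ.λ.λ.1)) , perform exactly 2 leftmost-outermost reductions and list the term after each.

Answer: after 2 steps: (λ.0) ((λ.λ.0) (λ.λ.λ.1)) ((λ.λ.0) ((λ.λ.0) (λ.λ.λ.1)))

Reduction:
  start: (λ.0 0 ((λ.λ.0) 0)) ((λ.λ.0) (λ.λ.λ.1))
  step 1: (λ.λ.0) (λ.λ.λ.1) ((λ.λ.0) (λ.λ.λ.1)) ((λ.λ.0) ((λ.λ.0) (λ.λ.λ.1)))
  step 2: (λ.0) ((λ.λ.0) (λ.λ.λ.1)) ((λ.λ.0) ((λ.λ.0) (λ.λ.λ.1)))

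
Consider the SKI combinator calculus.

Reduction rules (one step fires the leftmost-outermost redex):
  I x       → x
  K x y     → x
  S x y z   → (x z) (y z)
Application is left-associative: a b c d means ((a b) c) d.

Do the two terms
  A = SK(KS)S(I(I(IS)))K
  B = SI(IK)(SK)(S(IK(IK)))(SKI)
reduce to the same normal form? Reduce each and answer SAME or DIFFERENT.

Term A:
  start: SK(KS)S(I(I(IS)))K
  →1  KS(KSS)(I(I(IS)))K
  →2  S(I(I(IS)))K
  →3  S(I(IS))K
  →4  S(IS)K
  →5  SSK

Term B:
  start: SI(IK)(SK)(S(IK(IK)))(SKI)
  →1  I(SK)(IK(SK))(S(IK(IK)))(SKI)
  →2  SK(IK(SK))(S(IK(IK)))(SKI)
  →3  K(S(IK(IK)))(IK(SK)(S(IK(IK))))(SKI)
  →4  S(IK(IK))(SKI)
  →5  S(K(IK))(SKI)
  →6  S(KK)(SKI)

Answer: DIFFERENT — A ⇓ SSK, B ⇓ S(KK)(SKI)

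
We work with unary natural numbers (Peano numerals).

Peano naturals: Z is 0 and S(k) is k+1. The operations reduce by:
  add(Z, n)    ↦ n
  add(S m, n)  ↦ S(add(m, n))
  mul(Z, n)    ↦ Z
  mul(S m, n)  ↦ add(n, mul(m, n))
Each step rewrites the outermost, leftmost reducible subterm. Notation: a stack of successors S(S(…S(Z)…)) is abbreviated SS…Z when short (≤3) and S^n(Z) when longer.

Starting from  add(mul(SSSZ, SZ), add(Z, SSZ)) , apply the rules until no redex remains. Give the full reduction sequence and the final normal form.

Answer: normal form = S^5(Z)  (in 15 steps)

Derivation:
  start: add(mul(SSSZ, SZ), add(Z, SSZ))
  →1  add(add(SZ, mul(SSZ, SZ)), add(Z, SSZ))
  →2  add(S(add(Z, mul(SSZ, SZ))), add(Z, SSZ))
  →3  S(add(add(Z, mul(SSZ, SZ)), add(Z, SSZ)))
  →4  S(add(mul(SSZ, SZ), add(Z, SSZ)))
  →5  S(add(add(SZ, mul(SZ, SZ)), add(Z, SSZ)))
  →6  S(add(S(add(Z, mul(SZ, SZ))), add(Z, SSZ)))
  →7  S(S(add(add(Z, mul(SZ, SZ)), add(Z, SSZ))))
  →8  S(S(add(mul(SZ, SZ), add(Z, SSZ))))
  →9  S(S(add(add(SZ, mul(Z, SZ)), add(Z, SSZ))))
  →10  S(S(add(S(add(Z, mul(Z, SZ))), add(Z, SSZ))))
  →11  S(S(S(add(add(Z, mul(Z, SZ)), add(Z, SSZ)))))
  →12  S(S(S(add(mul(Z, SZ), add(Z, SSZ)))))
  →13  S(S(S(add(Z, add(Z, SSZ)))))
  →14  S(S(S(add(Z, SSZ))))
  →15  S^5(Z)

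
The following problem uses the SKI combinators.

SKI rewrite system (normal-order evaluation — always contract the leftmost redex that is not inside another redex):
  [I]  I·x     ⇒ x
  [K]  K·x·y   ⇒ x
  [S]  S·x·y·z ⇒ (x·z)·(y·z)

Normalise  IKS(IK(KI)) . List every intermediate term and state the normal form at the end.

Answer: normal form = S  (in 2 steps)

Reduction:
  start: IKS(IK(KI))
  [1] KS(IK(KI))
  [2] S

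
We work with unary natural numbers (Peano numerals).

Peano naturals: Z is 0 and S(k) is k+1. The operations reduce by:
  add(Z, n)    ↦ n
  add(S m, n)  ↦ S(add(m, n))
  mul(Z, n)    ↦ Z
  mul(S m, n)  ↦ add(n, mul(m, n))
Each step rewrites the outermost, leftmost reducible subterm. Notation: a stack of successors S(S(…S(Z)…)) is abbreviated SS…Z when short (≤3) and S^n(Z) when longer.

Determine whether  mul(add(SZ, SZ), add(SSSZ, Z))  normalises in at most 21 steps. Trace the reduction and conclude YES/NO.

Answer: YES — reaches normal form S^6(Z) in 21 ≤ 21 steps

Working:
  start: mul(add(SZ, SZ), add(SSSZ, Z))
  step 1: mul(S(add(Z, SZ)), add(SSSZ, Z))
  step 2: add(add(SSSZ, Z), mul(add(Z, SZ), add(SSSZ, Z)))
  step 3: add(S(add(SSZ, Z)), mul(add(Z, SZ), add(SSSZ, Z)))
  step 4: S(add(add(SSZ, Z), mul(add(Z, SZ), add(SSSZ, Z))))
  step 5: S(add(S(add(SZ, Z)), mul(add(Z, SZ), add(SSSZ, Z))))
  step 6: S(S(add(add(SZ, Z), mul(add(Z, SZ), add(SSSZ, Z)))))
  step 7: S(S(add(S(add(Z, Z)), mul(add(Z, SZ), add(SSSZ, Z)))))
  step 8: S(S(S(add(add(Z, Z), mul(add(Z, SZ), add(SSSZ, Z))))))
  step 9: S(S(S(add(Z, mul(add(Z, SZ), add(SSSZ, Z))))))
  step 10: S(S(S(mul(add(Z, SZ), add(SSSZ, Z)))))
  step 11: S(S(S(mul(SZ, add(SSSZ, Z)))))
  step 12: S(S(S(add(add(SSSZ, Z), mul(Z, add(SSSZ, Z))))))
  step 13: S(S(S(add(S(add(SSZ, Z)), mul(Z, add(SSSZ, Z))))))
  step 14: S(S(S(S(add(add(SSZ, Z), mul(Z, add(SSSZ, Z)))))))
  step 15: S(S(S(S(add(S(add(SZ, Z)), mul(Z, add(SSSZ, Z)))))))
  step 16: S(S(S(S(S(add(add(SZ, Z), mul(Z, add(SSSZ, Z))))))))
  step 17: S(S(S(S(S(add(S(add(Z, Z)), mul(Z, add(SSSZ, Z))))))))
  step 18: S(S(S(S(S(S(add(add(Z, Z), mul(Z, add(SSSZ, Z)))))))))
  step 19: S(S(S(S(S(S(add(Z, mul(Z, add(SSSZ, Z)))))))))
  step 20: S(S(S(S(S(S(mul(Z, add(SSSZ, Z))))))))
  step 21: S^6(Z)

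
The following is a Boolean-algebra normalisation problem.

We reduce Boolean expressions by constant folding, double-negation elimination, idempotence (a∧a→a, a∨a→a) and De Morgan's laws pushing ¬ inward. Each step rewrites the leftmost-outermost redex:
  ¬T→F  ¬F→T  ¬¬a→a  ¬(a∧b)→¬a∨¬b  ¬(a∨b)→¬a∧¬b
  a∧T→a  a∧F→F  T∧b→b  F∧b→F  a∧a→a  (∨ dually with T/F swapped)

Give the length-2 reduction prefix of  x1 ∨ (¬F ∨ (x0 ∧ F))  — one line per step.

Answer: after 2 steps: x1 ∨ T

Reduction:
  start: x1 ∨ (¬F ∨ (x0 ∧ F))
  [1] x1 ∨ (T ∨ (x0 ∧ F))
  [2] x1 ∨ T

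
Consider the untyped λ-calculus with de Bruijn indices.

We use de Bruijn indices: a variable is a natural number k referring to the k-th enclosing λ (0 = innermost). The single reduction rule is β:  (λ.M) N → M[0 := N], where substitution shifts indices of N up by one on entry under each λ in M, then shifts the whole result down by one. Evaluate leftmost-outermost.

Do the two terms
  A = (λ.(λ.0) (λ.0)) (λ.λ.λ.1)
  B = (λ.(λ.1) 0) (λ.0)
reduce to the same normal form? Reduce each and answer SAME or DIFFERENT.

Term A:
  start: (λ.(λ.0) (λ.0)) (λ.λ.λ.1)
  →1  (λ.0) (λ.0)
  →2  λ.0

Term B:
  start: (λ.(λ.1) 0) (λ.0)
  →1  (λ.λ.0) (λ.0)
  →2  λ.0

Answer: SAME — A ⇓ λ.0, B ⇓ λ.0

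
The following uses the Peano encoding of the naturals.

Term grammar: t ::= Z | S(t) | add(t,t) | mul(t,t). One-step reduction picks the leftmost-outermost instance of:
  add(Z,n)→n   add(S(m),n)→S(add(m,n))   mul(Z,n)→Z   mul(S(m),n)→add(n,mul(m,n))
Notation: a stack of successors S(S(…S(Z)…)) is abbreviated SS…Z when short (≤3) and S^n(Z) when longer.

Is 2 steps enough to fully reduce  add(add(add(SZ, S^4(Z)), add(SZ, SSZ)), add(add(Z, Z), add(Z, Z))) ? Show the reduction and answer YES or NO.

Answer: NO — after 2 steps the term is add(S(add(add(Z, S^4(Z)), add(SZ, SSZ))), add(add(Z, Z), add(Z, Z))), not yet normal

Reduction:
  start: add(add(add(SZ, S^4(Z)), add(SZ, SSZ)), add(add(Z, Z), add(Z, Z)))
  step 1: add(add(S(add(Z, S^4(Z))), add(SZ, SSZ)), add(add(Z, Z), add(Z, Z)))
  step 2: add(S(add(add(Z, S^4(Z)), add(SZ, SSZ))), add(add(Z, Z), add(Z, Z)))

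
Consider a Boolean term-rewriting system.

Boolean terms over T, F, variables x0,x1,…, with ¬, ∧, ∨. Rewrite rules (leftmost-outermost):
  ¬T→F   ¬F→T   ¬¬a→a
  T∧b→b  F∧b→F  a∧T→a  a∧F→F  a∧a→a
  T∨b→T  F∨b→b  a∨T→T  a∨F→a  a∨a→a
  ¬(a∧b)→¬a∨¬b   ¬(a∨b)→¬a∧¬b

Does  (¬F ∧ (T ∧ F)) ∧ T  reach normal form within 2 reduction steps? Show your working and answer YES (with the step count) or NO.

  start: (¬F ∧ (T ∧ F)) ∧ T
  →1  ¬F ∧ (T ∧ F)
  →2  T ∧ (T ∧ F)

Answer: NO — after 2 steps the term is T ∧ (T ∧ F), not yet normal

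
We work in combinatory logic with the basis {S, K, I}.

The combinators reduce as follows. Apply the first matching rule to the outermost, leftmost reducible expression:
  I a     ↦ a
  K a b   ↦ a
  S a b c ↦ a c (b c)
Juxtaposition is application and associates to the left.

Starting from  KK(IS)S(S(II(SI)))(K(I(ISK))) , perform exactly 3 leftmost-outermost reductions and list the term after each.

  start: KK(IS)S(S(II(SI)))(K(I(ISK)))
  [1] KS(S(II(SI)))(K(I(ISK)))
  [2] S(K(I(ISK)))
  [3] S(K(ISK))

Answer: after 3 steps: S(K(ISK))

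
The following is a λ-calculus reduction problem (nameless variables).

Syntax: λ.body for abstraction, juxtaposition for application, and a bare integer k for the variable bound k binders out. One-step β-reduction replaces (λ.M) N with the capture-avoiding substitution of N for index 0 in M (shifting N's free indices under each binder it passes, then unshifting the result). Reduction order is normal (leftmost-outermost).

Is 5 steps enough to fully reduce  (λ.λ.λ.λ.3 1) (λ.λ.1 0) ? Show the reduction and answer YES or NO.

  start: (λ.λ.λ.λ.3 1) (λ.λ.1 0)
  [1] λ.λ.λ.(λ.λ.1 0) 1
  [2] λ.λ.λ.λ.2 0

Answer: YES — reaches normal form λ.λ.λ.λ.2 0 in 2 ≤ 5 steps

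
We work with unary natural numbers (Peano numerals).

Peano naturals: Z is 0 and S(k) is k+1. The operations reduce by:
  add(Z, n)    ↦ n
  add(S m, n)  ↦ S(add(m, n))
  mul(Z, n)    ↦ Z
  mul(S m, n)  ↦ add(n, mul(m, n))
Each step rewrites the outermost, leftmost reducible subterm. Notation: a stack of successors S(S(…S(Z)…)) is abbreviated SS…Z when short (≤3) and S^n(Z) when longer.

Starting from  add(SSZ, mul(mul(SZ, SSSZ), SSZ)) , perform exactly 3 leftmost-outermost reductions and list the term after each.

Answer: after 3 steps: S(S(mul(mul(SZ, SSSZ), SSZ)))

Reduction:
  start: add(SSZ, mul(mul(SZ, SSSZ), SSZ))
  [1] S(add(SZ, mul(mul(SZ, SSSZ), SSZ)))
  [2] S(S(add(Z, mul(mul(SZ, SSSZ), SSZ))))
  [3] S(S(mul(mul(SZ, SSSZ), SSZ)))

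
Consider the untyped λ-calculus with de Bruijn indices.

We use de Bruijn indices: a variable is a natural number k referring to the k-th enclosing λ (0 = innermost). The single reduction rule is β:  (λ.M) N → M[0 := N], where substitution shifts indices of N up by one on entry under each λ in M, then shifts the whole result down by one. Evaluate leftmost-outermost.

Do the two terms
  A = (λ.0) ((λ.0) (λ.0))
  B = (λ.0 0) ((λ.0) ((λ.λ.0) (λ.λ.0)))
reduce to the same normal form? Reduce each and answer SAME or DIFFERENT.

Term A:
  start: (λ.0) ((λ.0) (λ.0))
  [1] (λ.0) (λ.0)
  [2] λ.0

Term B:
  start: (λ.0 0) ((λ.0) ((λ.λ.0) (λ.λ.0)))
  [1] (λ.0) ((λ.λ.0) (λ.λ.0)) ((λ.0) ((λ.λ.0) (λ.λ.0)))
  [2] (λ.λ.0) (λ.λ.0) ((λ.0) ((λ.λ.0) (λ.λ.0)))
  [3] (λ.0) ((λ.0) ((λ.λ.0) (λ.λ.0)))
  [4] (λ.0) ((λ.λ.0) (λ.λ.0))
  [5] (λ.λ.0) (λ.λ.0)
  [6] λ.0

Answer: SAME — A ⇓ λ.0, B ⇓ λ.0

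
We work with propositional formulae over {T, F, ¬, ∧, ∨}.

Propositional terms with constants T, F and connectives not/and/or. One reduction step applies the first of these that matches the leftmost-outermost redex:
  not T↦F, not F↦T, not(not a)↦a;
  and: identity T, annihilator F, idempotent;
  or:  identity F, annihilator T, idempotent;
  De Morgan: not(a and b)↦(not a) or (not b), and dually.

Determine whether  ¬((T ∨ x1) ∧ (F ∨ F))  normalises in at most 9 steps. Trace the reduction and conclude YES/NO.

Answer: YES — reaches normal form T in 8 ≤ 9 steps

Working:
  start: ¬((T ∨ x1) ∧ (F ∨ F))
  [1] ¬(T ∨ x1) ∨ ¬(F ∨ F)
  [2] (¬T ∧ ¬x1) ∨ ¬(F ∨ F)
  [3] (F ∧ ¬x1) ∨ ¬(F ∨ F)
  [4] F ∨ ¬(F ∨ F)
  [5] ¬(F ∨ F)
  [6] ¬F ∧ ¬F
  [7] ¬F
  [8] T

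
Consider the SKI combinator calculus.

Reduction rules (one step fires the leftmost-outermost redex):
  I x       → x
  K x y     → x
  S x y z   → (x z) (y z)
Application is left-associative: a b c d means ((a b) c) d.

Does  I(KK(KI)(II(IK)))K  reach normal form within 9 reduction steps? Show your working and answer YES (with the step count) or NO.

  start: I(KK(KI)(II(IK)))K
  →1  KK(KI)(II(IK))K
  →2  K(II(IK))K
  →3  II(IK)
  →4  I(IK)
  →5  IK
  →6  K

Answer: YES — reaches normal form K in 6 ≤ 9 steps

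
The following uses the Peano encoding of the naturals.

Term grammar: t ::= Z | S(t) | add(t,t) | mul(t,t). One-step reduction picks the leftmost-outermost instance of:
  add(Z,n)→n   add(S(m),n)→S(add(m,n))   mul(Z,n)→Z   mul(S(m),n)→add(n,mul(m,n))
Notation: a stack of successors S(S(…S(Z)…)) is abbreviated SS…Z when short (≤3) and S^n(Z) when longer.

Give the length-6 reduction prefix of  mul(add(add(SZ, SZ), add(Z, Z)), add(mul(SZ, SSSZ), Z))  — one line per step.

  start: mul(add(add(SZ, SZ), add(Z, Z)), add(mul(SZ, SSSZ), Z))
  →1  mul(add(S(add(Z, SZ)), add(Z, Z)), add(mul(SZ, SSSZ), Z))
  →2  mul(S(add(add(Z, SZ), add(Z, Z))), add(mul(SZ, SSSZ), Z))
  →3  add(add(mul(SZ, SSSZ), Z), mul(add(add(Z, SZ), add(Z, Z)), add(mul(SZ, SSSZ), Z)))
  →4  add(add(add(SSSZ, mul(Z, SSSZ)), Z), mul(add(add(Z, SZ), add(Z, Z)), add(mul(SZ, SSSZ), Z)))
  →5  add(add(S(add(SSZ, mul(Z, SSSZ))), Z), mul(add(add(Z, SZ), add(Z, Z)), add(mul(SZ, SSSZ), Z)))
  →6  add(S(add(add(SSZ, mul(Z, SSSZ)), Z)), mul(add(add(Z, SZ), add(Z, Z)), add(mul(SZ, SSSZ), Z)))

Answer: after 6 steps: add(S(add(add(SSZ, mul(Z, SSSZ)), Z)), mul(add(add(Z, SZ), add(Z, Z)), add(mul(SZ, SSSZ), Z)))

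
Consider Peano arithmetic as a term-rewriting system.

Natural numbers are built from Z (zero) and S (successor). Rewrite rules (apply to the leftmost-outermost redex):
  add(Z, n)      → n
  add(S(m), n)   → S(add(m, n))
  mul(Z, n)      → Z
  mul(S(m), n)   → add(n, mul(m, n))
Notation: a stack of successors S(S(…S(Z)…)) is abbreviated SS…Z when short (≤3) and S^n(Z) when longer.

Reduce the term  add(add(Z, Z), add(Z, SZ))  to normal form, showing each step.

  start: add(add(Z, Z), add(Z, SZ))
  [1] add(Z, add(Z, SZ))
  [2] add(Z, SZ)
  [3] SZ

Answer: normal form = SZ  (in 3 steps)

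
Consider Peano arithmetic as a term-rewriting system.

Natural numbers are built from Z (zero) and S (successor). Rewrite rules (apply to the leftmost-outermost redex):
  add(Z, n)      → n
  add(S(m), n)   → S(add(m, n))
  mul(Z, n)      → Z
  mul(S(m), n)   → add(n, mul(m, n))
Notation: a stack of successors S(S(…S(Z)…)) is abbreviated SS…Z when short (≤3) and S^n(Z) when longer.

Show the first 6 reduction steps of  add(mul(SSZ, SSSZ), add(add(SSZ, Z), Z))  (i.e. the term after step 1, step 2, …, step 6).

  start: add(mul(SSZ, SSSZ), add(add(SSZ, Z), Z))
  [1] add(add(SSSZ, mul(SZ, SSSZ)), add(add(SSZ, Z), Z))
  [2] add(S(add(SSZ, mul(SZ, SSSZ))), add(add(SSZ, Z), Z))
  [3] S(add(add(SSZ, mul(SZ, SSSZ)), add(add(SSZ, Z), Z)))
  [4] S(add(S(add(SZ, mul(SZ, SSSZ))), add(add(SSZ, Z), Z)))
  [5] S(S(add(add(SZ, mul(SZ, SSSZ)), add(add(SSZ, Z), Z))))
  [6] S(S(add(S(add(Z, mul(SZ, SSSZ))), add(add(SSZ, Z), Z))))

Answer: after 6 steps: S(S(add(S(add(Z, mul(SZ, SSSZ))), add(add(SSZ, Z), Z))))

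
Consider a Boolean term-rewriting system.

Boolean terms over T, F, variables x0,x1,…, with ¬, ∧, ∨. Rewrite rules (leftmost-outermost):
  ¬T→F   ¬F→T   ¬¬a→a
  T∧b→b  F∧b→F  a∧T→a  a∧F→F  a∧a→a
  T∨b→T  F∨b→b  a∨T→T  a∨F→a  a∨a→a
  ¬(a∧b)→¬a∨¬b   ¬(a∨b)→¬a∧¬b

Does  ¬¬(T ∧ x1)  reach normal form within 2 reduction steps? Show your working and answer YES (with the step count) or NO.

  start: ¬¬(T ∧ x1)
  step 1: T ∧ x1
  step 2: x1

Answer: YES — reaches normal form x1 in 2 ≤ 2 steps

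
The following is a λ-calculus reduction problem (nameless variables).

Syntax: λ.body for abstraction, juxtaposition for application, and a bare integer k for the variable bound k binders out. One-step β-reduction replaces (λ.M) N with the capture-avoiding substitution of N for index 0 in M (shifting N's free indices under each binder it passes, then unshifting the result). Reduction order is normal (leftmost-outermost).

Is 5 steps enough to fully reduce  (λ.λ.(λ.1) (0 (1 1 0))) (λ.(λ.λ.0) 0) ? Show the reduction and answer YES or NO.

Answer: YES — reaches normal form λ.0 in 2 ≤ 5 steps

Reduction:
  start: (λ.λ.(λ.1) (0 (1 1 0))) (λ.(λ.λ.0) 0)
  →1  λ.(λ.1) (0 ((λ.(λ.λ.0) 0) (λ.(λ.λ.0) 0) 0))
  →2  λ.0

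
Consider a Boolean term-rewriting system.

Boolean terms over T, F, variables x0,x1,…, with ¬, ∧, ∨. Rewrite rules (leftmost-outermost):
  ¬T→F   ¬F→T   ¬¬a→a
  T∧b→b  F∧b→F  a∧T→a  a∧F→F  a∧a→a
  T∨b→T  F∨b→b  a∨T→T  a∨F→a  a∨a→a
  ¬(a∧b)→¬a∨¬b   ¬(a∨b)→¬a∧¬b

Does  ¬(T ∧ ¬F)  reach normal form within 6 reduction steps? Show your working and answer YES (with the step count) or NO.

  start: ¬(T ∧ ¬F)
  step 1: ¬T ∨ ¬¬F
  step 2: F ∨ ¬¬F
  step 3: ¬¬F
  step 4: F

Answer: YES — reaches normal form F in 4 ≤ 6 steps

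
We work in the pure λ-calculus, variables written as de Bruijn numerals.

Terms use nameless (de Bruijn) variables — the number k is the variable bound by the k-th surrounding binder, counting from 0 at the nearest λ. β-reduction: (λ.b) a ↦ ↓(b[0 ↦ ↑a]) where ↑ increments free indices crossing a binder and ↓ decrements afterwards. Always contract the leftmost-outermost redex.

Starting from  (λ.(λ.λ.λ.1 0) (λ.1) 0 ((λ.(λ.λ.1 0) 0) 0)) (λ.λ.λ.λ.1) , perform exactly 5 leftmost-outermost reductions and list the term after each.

Answer: after 5 steps: λ.λ.λ.1

Reduction:
  start: (λ.(λ.λ.λ.1 0) (λ.1) 0 ((λ.(λ.λ.1 0) 0) 0)) (λ.λ.λ.λ.1)
  →1  (λ.λ.λ.1 0) (λ.λ.λ.λ.λ.1) (λ.λ.λ.λ.1) ((λ.(λ.λ.1 0) 0) (λ.λ.λ.λ.1))
  →2  (λ.λ.1 0) (λ.λ.λ.λ.1) ((λ.(λ.λ.1 0) 0) (λ.λ.λ.λ.1))
  →3  (λ.(λ.λ.λ.λ.1) 0) ((λ.(λ.λ.1 0) 0) (λ.λ.λ.λ.1))
  →4  (λ.λ.λ.λ.1) ((λ.(λ.λ.1 0) 0) (λ.λ.λ.λ.1))
  →5  λ.λ.λ.1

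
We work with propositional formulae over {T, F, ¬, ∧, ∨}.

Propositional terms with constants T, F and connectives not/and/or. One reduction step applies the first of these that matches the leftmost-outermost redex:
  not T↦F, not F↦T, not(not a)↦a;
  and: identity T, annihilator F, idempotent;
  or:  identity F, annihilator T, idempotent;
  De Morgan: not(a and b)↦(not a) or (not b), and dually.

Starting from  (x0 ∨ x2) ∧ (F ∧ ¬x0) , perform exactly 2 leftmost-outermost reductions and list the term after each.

  start: (x0 ∨ x2) ∧ (F ∧ ¬x0)
  →1  (x0 ∨ x2) ∧ F
  →2  F

Answer: after 2 steps: F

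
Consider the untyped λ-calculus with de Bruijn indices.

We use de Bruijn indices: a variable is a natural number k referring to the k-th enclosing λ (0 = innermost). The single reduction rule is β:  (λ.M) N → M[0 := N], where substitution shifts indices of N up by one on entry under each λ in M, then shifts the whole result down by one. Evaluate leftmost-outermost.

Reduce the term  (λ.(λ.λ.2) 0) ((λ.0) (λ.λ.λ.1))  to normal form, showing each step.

Answer: normal form = λ.λ.λ.λ.1  (in 3 steps)

Reduction:
  start: (λ.(λ.λ.2) 0) ((λ.0) (λ.λ.λ.1))
  [1] (λ.λ.(λ.0) (λ.λ.λ.1)) ((λ.0) (λ.λ.λ.1))
  [2] λ.(λ.0) (λ.λ.λ.1)
  [3] λ.λ.λ.λ.1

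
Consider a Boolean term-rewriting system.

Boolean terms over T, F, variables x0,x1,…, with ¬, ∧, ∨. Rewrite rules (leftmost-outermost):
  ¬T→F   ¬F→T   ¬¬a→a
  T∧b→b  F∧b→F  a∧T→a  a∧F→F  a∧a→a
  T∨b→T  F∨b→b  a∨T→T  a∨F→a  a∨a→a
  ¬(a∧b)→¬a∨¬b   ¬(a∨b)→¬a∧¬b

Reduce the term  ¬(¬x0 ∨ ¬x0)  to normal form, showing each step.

  start: ¬(¬x0 ∨ ¬x0)
  →1  ¬¬x0 ∧ ¬¬x0
  →2  ¬¬x0
  →3  x0

Answer: normal form = x0  (in 3 steps)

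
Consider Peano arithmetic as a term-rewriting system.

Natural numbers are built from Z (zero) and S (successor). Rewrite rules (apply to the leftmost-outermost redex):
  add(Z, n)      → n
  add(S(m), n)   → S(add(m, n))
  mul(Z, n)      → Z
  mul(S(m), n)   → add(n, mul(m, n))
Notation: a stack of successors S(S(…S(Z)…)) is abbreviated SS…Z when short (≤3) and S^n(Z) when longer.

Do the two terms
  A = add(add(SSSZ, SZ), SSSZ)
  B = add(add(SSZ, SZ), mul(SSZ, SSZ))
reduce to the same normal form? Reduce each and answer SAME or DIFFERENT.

Answer: SAME — A ⇓ S^7(Z), B ⇓ S^7(Z)

Working:
Term A:
  start: add(add(SSSZ, SZ), SSSZ)
  step 1: add(S(add(SSZ, SZ)), SSSZ)
  step 2: S(add(add(SSZ, SZ), SSSZ))
  step 3: S(add(S(add(SZ, SZ)), SSSZ))
  step 4: S(S(add(add(SZ, SZ), SSSZ)))
  step 5: S(S(add(S(add(Z, SZ)), SSSZ)))
  step 6: S(S(S(add(add(Z, SZ), SSSZ))))
  step 7: S(S(S(add(SZ, SSSZ))))
  step 8: S(S(S(S(add(Z, SSSZ)))))
  step 9: S^7(Z)

Term B:
  start: add(add(SSZ, SZ), mul(SSZ, SSZ))
  step 1: add(S(add(SZ, SZ)), mul(SSZ, SSZ))
  step 2: S(add(add(SZ, SZ), mul(SSZ, SSZ)))
  step 3: S(add(S(add(Z, SZ)), mul(SSZ, SSZ)))
  step 4: S(S(add(add(Z, SZ), mul(SSZ, SSZ))))
  step 5: S(S(add(SZ, mul(SSZ, SSZ))))
  step 6: S(S(S(add(Z, mul(SSZ, SSZ)))))
  step 7: S(S(S(mul(SSZ, SSZ))))
  step 8: S(S(S(add(SSZ, mul(SZ, SSZ)))))
  step 9: S(S(S(S(add(SZ, mul(SZ, SSZ))))))
  step 10: S(S(S(S(S(add(Z, mul(SZ, SSZ)))))))
  step 11: S(S(S(S(S(mul(SZ, SSZ))))))
  step 12: S(S(S(S(S(add(SSZ, mul(Z, SSZ)))))))
  step 13: S(S(S(S(S(S(add(SZ, mul(Z, SSZ))))))))
  step 14: S(S(S(S(S(S(S(add(Z, mul(Z, SSZ)))))))))
  step 15: S(S(S(S(S(S(S(mul(Z, SSZ))))))))
  step 16: S^7(Z)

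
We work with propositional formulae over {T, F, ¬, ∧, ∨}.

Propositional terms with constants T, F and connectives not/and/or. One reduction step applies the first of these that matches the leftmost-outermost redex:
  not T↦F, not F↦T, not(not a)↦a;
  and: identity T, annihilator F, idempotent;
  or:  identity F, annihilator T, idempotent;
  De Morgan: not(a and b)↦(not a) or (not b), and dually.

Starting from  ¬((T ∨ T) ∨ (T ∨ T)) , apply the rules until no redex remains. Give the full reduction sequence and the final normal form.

Answer: normal form = F  (in 5 steps)

Working:
  start: ¬((T ∨ T) ∨ (T ∨ T))
  step 1: ¬(T ∨ T) ∧ ¬(T ∨ T)
  step 2: ¬(T ∨ T)
  step 3: ¬T ∧ ¬T
  step 4: ¬T
  step 5: F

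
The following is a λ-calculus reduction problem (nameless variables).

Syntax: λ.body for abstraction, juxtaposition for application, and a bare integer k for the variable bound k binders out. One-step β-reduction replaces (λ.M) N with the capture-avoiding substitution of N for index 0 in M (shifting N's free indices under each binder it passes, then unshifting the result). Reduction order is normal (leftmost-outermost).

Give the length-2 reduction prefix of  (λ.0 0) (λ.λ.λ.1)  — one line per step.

Answer: after 2 steps: λ.λ.1

Derivation:
  start: (λ.0 0) (λ.λ.λ.1)
  →1  (λ.λ.λ.1) (λ.λ.λ.1)
  →2  λ.λ.1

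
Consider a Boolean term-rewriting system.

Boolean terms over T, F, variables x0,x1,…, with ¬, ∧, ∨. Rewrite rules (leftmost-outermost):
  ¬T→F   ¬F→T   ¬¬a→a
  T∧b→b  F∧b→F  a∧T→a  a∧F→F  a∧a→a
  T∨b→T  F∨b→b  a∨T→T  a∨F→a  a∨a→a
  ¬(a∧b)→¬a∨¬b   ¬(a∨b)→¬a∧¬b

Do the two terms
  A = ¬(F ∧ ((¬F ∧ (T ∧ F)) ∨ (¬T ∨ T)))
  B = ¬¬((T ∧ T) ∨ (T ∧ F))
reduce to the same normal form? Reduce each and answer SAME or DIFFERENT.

Term A:
  start: ¬(F ∧ ((¬F ∧ (T ∧ F)) ∨ (¬T ∨ T)))
  step 1: ¬F ∨ ¬((¬F ∧ (T ∧ F)) ∨ (¬T ∨ T))
  step 2: T ∨ ¬((¬F ∧ (T ∧ F)) ∨ (¬T ∨ T))
  step 3: T

Term B:
  start: ¬¬((T ∧ T) ∨ (T ∧ F))
  step 1: (T ∧ T) ∨ (T ∧ F)
  step 2: T ∨ (T ∧ F)
  step 3: T

Answer: SAME — A ⇓ T, B ⇓ T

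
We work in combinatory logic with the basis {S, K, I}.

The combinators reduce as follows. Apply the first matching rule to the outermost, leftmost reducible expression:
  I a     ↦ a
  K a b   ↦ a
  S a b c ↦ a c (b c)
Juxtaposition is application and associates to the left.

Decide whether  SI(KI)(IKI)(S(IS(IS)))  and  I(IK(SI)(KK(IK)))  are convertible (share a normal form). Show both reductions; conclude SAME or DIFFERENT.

Term A:
  start: SI(KI)(IKI)(S(IS(IS)))
  →1  I(IKI)(KI(IKI))(S(IS(IS)))
  →2  IKI(KI(IKI))(S(IS(IS)))
  →3  KI(KI(IKI))(S(IS(IS)))
  →4  I(S(IS(IS)))
  →5  S(IS(IS))
  →6  S(S(IS))
  →7  S(SS)

Term B:
  start: I(IK(SI)(KK(IK)))
  →1  IK(SI)(KK(IK))
  →2  K(SI)(KK(IK))
  →3  SI

Answer: DIFFERENT — A ⇓ S(SS), B ⇓ SI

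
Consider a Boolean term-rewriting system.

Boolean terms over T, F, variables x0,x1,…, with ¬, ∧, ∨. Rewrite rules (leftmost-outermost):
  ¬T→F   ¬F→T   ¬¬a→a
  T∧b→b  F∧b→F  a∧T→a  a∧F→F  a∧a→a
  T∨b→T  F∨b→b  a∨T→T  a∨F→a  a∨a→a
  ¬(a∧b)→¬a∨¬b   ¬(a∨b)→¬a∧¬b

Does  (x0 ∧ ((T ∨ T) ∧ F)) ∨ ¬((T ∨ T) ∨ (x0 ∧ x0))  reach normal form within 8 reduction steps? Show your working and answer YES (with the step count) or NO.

  start: (x0 ∧ ((T ∨ T) ∧ F)) ∨ ¬((T ∨ T) ∨ (x0 ∧ x0))
  →1  (x0 ∧ F) ∨ ¬((T ∨ T) ∨ (x0 ∧ x0))
  →2  F ∨ ¬((T ∨ T) ∨ (x0 ∧ x0))
  →3  ¬((T ∨ T) ∨ (x0 ∧ x0))
  →4  ¬(T ∨ T) ∧ ¬(x0 ∧ x0)
  →5  (¬T ∧ ¬T) ∧ ¬(x0 ∧ x0)
  →6  ¬T ∧ ¬(x0 ∧ x0)
  →7  F ∧ ¬(x0 ∧ x0)
  →8  F

Answer: YES — reaches normal form F in 8 ≤ 8 steps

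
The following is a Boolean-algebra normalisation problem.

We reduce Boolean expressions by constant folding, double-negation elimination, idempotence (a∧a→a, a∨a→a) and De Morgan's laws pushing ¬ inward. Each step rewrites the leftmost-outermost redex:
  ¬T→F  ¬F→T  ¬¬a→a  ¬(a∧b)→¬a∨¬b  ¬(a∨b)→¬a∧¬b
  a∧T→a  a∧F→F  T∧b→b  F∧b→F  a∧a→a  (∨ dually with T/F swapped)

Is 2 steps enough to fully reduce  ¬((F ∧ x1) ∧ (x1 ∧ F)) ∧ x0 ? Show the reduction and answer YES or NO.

Answer: NO — after 2 steps the term is ((¬F ∨ ¬x1) ∨ ¬(x1 ∧ F)) ∧ x0, not yet normal

Reduction:
  start: ¬((F ∧ x1) ∧ (x1 ∧ F)) ∧ x0
  →1  (¬(F ∧ x1) ∨ ¬(x1 ∧ F)) ∧ x0
  →2  ((¬F ∨ ¬x1) ∨ ¬(x1 ∧ F)) ∧ x0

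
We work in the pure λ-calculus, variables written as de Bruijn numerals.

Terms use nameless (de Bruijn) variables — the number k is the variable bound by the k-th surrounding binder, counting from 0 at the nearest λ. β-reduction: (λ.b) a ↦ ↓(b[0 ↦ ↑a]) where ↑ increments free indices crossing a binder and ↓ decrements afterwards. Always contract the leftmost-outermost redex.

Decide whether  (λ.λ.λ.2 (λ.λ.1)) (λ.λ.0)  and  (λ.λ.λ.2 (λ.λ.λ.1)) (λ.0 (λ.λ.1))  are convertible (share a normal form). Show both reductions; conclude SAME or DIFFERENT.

Answer: DIFFERENT — A ⇓ λ.λ.λ.0, B ⇓ λ.λ.λ.λ.1

Working:
Term A:
  start: (λ.λ.λ.2 (λ.λ.1)) (λ.λ.0)
  →1  λ.λ.(λ.λ.0) (λ.λ.1)
  →2  λ.λ.λ.0

Term B:
  start: (λ.λ.λ.2 (λ.λ.λ.1)) (λ.0 (λ.λ.1))
  →1  λ.λ.(λ.0 (λ.λ.1)) (λ.λ.λ.1)
  →2  λ.λ.(λ.λ.λ.1) (λ.λ.1)
  →3  λ.λ.λ.λ.1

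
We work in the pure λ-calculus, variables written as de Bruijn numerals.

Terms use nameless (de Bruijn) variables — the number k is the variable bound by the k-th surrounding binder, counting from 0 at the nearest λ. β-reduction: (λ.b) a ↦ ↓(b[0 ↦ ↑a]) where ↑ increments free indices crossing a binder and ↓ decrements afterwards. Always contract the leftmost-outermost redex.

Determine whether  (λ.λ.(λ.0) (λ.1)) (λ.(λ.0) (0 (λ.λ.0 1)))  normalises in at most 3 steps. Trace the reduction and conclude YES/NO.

  start: (λ.λ.(λ.0) (λ.1)) (λ.(λ.0) (0 (λ.λ.0 1)))
  step 1: λ.(λ.0) (λ.1)
  step 2: λ.λ.1

Answer: YES — reaches normal form λ.λ.1 in 2 ≤ 3 steps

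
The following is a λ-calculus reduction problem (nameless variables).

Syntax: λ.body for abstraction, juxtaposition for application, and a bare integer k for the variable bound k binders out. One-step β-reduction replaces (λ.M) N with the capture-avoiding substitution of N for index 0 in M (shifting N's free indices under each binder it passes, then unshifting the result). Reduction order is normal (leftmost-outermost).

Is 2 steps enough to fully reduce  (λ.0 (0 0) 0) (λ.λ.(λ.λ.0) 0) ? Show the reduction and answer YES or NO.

Answer: NO — after 2 steps the term is (λ.(λ.λ.0) 0) (λ.λ.(λ.λ.0) 0), not yet normal

Working:
  start: (λ.0 (0 0) 0) (λ.λ.(λ.λ.0) 0)
  step 1: (λ.λ.(λ.λ.0) 0) ((λ.λ.(λ.λ.0) 0) (λ.λ.(λ.λ.0) 0)) (λ.λ.(λ.λ.0) 0)
  step 2: (λ.(λ.λ.0) 0) (λ.λ.(λ.λ.0) 0)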